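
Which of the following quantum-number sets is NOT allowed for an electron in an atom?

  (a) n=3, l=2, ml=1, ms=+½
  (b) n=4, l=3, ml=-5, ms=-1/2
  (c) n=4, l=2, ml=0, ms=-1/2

(b) has |ml| = 5 > l = 3, violating −l ≤ ml ≤ l.
The remaining sets (a), (c) satisfy all four rules.

(b)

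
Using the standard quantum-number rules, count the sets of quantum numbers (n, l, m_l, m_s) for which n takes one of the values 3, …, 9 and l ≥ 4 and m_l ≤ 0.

For each n in the range, tally the orbitals obeying l ≥ 4 and m_l ≤ 0:
n=5 → 5; n=6 → 11; n=7 → 18; n=8 → 26; n=9 → 35.
Orbitals: 5 + 11 + 18 + 26 + 35 = 95. Including both spin states (m_s = ±1/2) gives 2 × 95 = 190 states.

190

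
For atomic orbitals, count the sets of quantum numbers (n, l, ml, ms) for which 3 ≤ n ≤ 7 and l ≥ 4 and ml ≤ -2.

Treat each shell separately and count matching orbitals:
n=5 → 3; n=6 → 7; n=7 → 12.
Orbitals: 3 + 7 + 12 = 22. Including both spin states (ms = ±1/2) gives 2 × 22 = 44 states.

44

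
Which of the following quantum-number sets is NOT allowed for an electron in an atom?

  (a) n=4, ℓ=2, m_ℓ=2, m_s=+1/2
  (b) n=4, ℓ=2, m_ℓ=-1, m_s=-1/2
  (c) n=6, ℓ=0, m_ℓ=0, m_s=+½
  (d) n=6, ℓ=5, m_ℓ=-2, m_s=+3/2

(d)

(d) has m_s = +3/2, but an electron's spin must be ±1/2.
The remaining sets (a), (b), (c) satisfy all four rules.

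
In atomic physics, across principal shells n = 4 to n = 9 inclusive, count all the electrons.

Shell n has n² orbitals: 4²=16 + 5²=25 + 6²=36 + 7²=49 + 8²=64 + 9²=81 = 271 orbitals.
Two spin states per orbital: 2 × 271 = 542 electrons.

542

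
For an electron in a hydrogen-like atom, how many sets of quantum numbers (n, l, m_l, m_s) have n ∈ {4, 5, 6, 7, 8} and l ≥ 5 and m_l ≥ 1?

Work shell by shell — for each n, count the (l, m_l) pairs that satisfy l ≥ 5 and m_l ≥ 1:
n=6 → 5; n=7 → 11; n=8 → 18.
Orbitals: 5 + 11 + 18 = 34. Including both spin states (m_s = ±1/2) gives 2 × 34 = 68 states.

68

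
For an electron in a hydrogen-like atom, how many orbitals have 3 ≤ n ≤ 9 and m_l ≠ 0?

238

Go shell by shell, enumerating (l, m_l) with m_l ≠ 0:
n=3 → 6; n=4 → 12; n=5 → 20; n=6 → 30; n=7 → 42; n=8 → 56; n=9 → 72.
Total orbitals: 6 + 12 + 20 + 30 + 42 + 56 + 72 = 238.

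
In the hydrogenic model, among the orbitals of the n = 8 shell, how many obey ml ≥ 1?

For n = 8, l ranges over 0 … 7.
The (l, ml) pairs meeting ml ≥ 1 give: l=1 → 1; l=2 → 2; l=3 → 3; l=4 → 4; l=5 → 5; l=6 → 6; l=7 → 7.
Total orbitals: 1 + 2 + 3 + 4 + 5 + 6 + 7 = 28.

28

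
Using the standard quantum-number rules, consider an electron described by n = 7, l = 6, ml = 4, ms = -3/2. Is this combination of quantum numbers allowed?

Not allowed

The spin quantum number for an electron can only be ms = +1/2 or −1/2; ms = -3/2 is not one of those.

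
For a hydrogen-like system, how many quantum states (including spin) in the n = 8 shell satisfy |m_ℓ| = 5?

12

Per ℓ-value: ℓ=5 → 2; ℓ=6 → 2; ℓ=7 → 2.
Orbitals: 2 + 2 + 2 = 6. Each orbital carries two spin states, so 6 × 2 = 12 states.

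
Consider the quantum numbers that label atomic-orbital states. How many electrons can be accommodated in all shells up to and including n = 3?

Total orbitals = 1² + 2² + 3² = 14. Doubling for spin gives 28 electrons.

28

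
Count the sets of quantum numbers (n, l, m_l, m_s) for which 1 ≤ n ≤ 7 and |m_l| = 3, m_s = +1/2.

20

Per-shell orbital counts meeting the constraint:
n=4 → 2; n=5 → 4; n=6 → 6; n=7 → 8.
Orbitals: 2 + 4 + 6 + 8 = 20. With m_s fixed to +1/2 there is one state per orbital, so 20 states.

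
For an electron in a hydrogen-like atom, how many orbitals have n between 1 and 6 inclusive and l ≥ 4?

For each n in the range, tally the orbitals obeying l ≥ 4:
n=5 → 9; n=6 → 20.
Total orbitals: 9 + 20 = 29.

29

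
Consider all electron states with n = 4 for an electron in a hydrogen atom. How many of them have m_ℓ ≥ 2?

6

The n = 4 shell has ℓ = 0 through 3; check each.
Per ℓ-value: ℓ=2 → 1; ℓ=3 → 2.
Orbitals: 1 + 2 = 3. Each orbital carries two spin states, so 3 × 2 = 6 states.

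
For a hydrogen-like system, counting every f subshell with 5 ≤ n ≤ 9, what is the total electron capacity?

An f subshell (ℓ = 3) exists for every n ≥ 4, so shells n = 5, 6, 7, 8, 9 each contribute one — 5 subshells.
Since each f subshell holds 2(2·3+1) = 14 electrons, the total is 5 × 14 = 70.

70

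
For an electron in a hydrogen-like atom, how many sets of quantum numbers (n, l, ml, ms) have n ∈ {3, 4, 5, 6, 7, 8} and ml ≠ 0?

332

Per-shell orbital counts meeting the constraint:
n=3 → 6; n=4 → 12; n=5 → 20; n=6 → 30; n=7 → 42; n=8 → 56.
Orbitals: 6 + 12 + 20 + 30 + 42 + 56 = 166. Including both spin states (ms = ±1/2) gives 2 × 166 = 332 states.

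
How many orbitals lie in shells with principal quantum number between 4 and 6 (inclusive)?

Shell n has n² orbitals: 4²=16 + 5²=25 + 6²=36 = 77 orbitals.

77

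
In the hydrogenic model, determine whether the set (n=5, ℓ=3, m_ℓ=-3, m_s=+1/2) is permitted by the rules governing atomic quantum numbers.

Valid

n = 5 is a positive integer. ℓ = 3 satisfies 0 ≤ ℓ ≤ n−1 = 4. m_ℓ = -3 lies in the range −ℓ … +ℓ (here −3 … 3). m_s = +1/2 is one of ±1/2.
All four constraints are satisfied.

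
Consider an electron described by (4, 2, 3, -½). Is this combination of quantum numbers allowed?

Invalid

The magnetic quantum number must satisfy −ℓ ≤ m_ℓ ≤ ℓ. With ℓ = 2, m_ℓ can only be -2, -1, 0, 1, 2, so m_ℓ = 3 is forbidden.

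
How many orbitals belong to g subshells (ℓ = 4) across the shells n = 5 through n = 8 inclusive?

A g subshell (ℓ = 4) exists for every n ≥ 5, so shells n = 5, 6, 7, 8 each contribute one — 4 subshells.
Since each g subshell has 2·4+1 = 9 orbitals, the total is 4 × 9 = 36.

36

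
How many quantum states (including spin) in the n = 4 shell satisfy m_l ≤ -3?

2

The n = 4 shell has l = 0 through 3; check each.
The (l, m_l) pairs meeting m_l ≤ -3 give: l=3 → 1.
Orbitals: 1. Each orbital carries two spin states, so 1 × 2 = 2 states.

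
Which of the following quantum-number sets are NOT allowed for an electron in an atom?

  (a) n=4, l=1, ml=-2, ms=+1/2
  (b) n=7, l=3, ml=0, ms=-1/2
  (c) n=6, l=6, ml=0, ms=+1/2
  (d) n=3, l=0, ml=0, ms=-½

(a) and (c)

(a) has |ml| = 2 > l = 1, violating −l ≤ ml ≤ l.
(c) has l = 6 ≥ n = 6, violating 0 ≤ l ≤ n−1.
The remaining sets (b), (d) satisfy all four rules.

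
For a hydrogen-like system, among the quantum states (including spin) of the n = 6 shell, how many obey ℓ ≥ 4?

40

Per ℓ-value: ℓ=4 → 9; ℓ=5 → 11.
Orbitals: 9 + 11 = 20. Each orbital carries two spin states, so 20 × 2 = 40 states.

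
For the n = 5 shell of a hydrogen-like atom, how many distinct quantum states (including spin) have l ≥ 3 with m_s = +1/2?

16

For n = 5, l ranges over 0 … 4.
Contributions: l=3 → 7; l=4 → 9.
Orbitals: 7 + 9 = 16. With m_s fixed to a single value there is one state per orbital, giving 16 states.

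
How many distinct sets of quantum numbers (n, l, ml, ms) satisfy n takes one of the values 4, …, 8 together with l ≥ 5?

148

Treat each shell separately and count matching orbitals:
n=6 → 11; n=7 → 24; n=8 → 39.
Orbitals: 11 + 24 + 39 = 74. Including both spin states (ms = ±1/2) gives 2 × 74 = 148 states.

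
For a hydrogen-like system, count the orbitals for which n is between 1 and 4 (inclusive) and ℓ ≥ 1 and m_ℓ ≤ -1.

Go shell by shell, enumerating (ℓ, m_ℓ) with ℓ ≥ 1 and m_ℓ ≤ -1:
n=2 → 1; n=3 → 3; n=4 → 6.
Total orbitals: 1 + 3 + 6 = 10.

10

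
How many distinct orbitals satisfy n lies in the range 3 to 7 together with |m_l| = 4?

12

Go shell by shell, enumerating (l, m_l) with |m_l| = 4:
n=5 → 2; n=6 → 4; n=7 → 6.
Total orbitals: 2 + 4 + 6 = 12.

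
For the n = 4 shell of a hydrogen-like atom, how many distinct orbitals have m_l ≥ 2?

3

Contributions: l=2 → 1; l=3 → 2.
Total orbitals: 1 + 2 = 3.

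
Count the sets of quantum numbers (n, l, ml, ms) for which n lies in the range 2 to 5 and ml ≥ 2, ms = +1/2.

For each n in the range, tally the orbitals obeying ml ≥ 2:
n=3 → 1; n=4 → 3; n=5 → 6.
Orbitals: 1 + 3 + 6 = 10. With ms fixed to +1/2 there is one state per orbital, so 10 states.

10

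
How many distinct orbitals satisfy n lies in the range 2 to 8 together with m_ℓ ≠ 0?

Go shell by shell, enumerating (ℓ, m_ℓ) with m_ℓ ≠ 0:
n=2 → 2; n=3 → 6; n=4 → 12; n=5 → 20; n=6 → 30; n=7 → 42; n=8 → 56.
Total orbitals: 2 + 6 + 12 + 20 + 30 + 42 + 56 = 168.

168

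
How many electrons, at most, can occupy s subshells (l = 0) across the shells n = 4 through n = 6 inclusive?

An s subshell (l = 0) exists for every n ≥ 1, so shells n = 4, 5, 6 each contribute one — 3 subshells.
Since each s subshell holds 2(2·0+1) = 2 electrons, the total is 3 × 2 = 6.

6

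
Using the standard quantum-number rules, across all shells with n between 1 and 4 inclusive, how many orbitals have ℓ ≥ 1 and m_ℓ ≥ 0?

16

Count contributing orbitals for each principal shell:
n=2 → 2; n=3 → 5; n=4 → 9.
Total orbitals: 2 + 5 + 9 = 16.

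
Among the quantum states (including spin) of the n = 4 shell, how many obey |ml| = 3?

4

For n = 4, l ranges over 0 … 3.
The (l, ml) pairs meeting |ml| = 3 give: l=3 → 2.
Orbitals: 2. Each orbital carries two spin states, so 2 × 2 = 4 states.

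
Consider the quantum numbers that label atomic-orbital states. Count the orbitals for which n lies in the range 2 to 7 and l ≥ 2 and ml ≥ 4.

Work shell by shell — for each n, count the (l, ml) pairs that satisfy l ≥ 2 and ml ≥ 4:
n=5 → 1; n=6 → 3; n=7 → 6.
Total orbitals: 1 + 3 + 6 = 10.

10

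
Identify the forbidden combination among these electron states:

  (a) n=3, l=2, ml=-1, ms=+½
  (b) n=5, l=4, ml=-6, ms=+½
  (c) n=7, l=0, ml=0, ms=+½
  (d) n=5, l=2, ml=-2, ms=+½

(b)

(b) has |ml| = 6 > l = 4, violating −l ≤ ml ≤ l.
The remaining sets (a), (c), (d) satisfy all four rules.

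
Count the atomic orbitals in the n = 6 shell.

The n = 6 shell contains n² = 6² = 36 orbitals.

36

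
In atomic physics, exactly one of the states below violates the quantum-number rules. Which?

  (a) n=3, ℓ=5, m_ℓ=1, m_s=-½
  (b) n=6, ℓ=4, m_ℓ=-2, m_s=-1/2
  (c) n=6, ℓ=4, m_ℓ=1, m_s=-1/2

(a) has ℓ = 5 ≥ n = 3, violating 0 ≤ ℓ ≤ n−1.
The remaining sets (b), (c) satisfy all four rules.

(a)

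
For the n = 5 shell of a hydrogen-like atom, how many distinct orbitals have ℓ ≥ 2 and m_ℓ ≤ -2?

With n = 5 the allowed ℓ are 0, 1, …, 4.
Contributions: ℓ=2 → 1; ℓ=3 → 2; ℓ=4 → 3.
Total orbitals: 1 + 2 + 3 = 6.

6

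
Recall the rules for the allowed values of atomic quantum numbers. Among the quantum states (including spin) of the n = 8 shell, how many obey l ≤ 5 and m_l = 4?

4

Contributions: l=4 → 1; l=5 → 1.
Orbitals: 1 + 1 = 2. Each orbital carries two spin states, so 2 × 2 = 4 states.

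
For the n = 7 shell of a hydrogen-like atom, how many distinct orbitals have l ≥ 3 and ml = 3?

4

Go through l = 0, …, 6 (the values permitted for n = 7).
Per l-value: l=3 → 1; l=4 → 1; l=5 → 1; l=6 → 1.
Total orbitals: 1 + 1 + 1 + 1 = 4.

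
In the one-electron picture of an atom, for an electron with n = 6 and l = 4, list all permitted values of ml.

-4, -3, -2, -1, 0, 1, 2, 3, 4

ml takes every integer from −l to +l. With l = 4 that gives the 9 values -4, -3, -2, -1, 0, 1, 2, 3, 4.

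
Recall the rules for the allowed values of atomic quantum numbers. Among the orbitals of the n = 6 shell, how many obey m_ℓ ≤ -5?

1

Go through ℓ = 0, …, 5 (the values permitted for n = 6).
Contributions: ℓ=5 → 1.
Total orbitals: 1.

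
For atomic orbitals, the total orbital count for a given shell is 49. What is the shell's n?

n² = 49 ⇒ n = 7.

n = 7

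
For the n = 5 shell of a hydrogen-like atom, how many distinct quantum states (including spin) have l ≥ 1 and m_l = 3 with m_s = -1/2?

2

Go through l = 0, …, 4 (the values permitted for n = 5).
Orbitals with l ≥ 1 and m_l = 3, by l: l=3 → 1; l=4 → 1.
Orbitals: 1 + 1 = 2. With m_s fixed to a single value there is one state per orbital, giving 2 states.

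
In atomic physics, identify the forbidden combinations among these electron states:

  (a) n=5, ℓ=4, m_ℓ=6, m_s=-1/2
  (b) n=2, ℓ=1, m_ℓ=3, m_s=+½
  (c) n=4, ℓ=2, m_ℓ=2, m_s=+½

(a) and (b)

(a) has |m_ℓ| = 6 > ℓ = 4, violating −ℓ ≤ m_ℓ ≤ ℓ.
(b) has |m_ℓ| = 3 > ℓ = 1, violating −ℓ ≤ m_ℓ ≤ ℓ.
The remaining set (c) satisfies all four rules.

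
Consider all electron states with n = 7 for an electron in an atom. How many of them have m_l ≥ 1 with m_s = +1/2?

For n = 7, l ranges over 0 … 6.
Orbitals with m_l ≥ 1, by l: l=1 → 1; l=2 → 2; l=3 → 3; l=4 → 4; l=5 → 5; l=6 → 6.
Orbitals: 1 + 2 + 3 + 4 + 5 + 6 = 21. With m_s fixed to a single value there is one state per orbital, giving 21 states.

21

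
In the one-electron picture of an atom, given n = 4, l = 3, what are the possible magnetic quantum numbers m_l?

m_l takes every integer from −l to +l. With l = 3 that gives the 7 values -3, -2, -1, 0, 1, 2, 3.

-3, -2, -1, 0, 1, 2, 3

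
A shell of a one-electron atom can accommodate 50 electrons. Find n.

n = 5

2n² = 50 ⇒ n² = 25 ⇒ n = 5.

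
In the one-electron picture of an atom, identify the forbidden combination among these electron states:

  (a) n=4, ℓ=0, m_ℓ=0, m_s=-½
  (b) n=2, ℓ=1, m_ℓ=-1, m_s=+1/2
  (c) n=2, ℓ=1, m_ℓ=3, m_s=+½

(c) has |m_ℓ| = 3 > ℓ = 1, violating −ℓ ≤ m_ℓ ≤ ℓ.
The remaining sets (a), (b) satisfy all four rules.

(c)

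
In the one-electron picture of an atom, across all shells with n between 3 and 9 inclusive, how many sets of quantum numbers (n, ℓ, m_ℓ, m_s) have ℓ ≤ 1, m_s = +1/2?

Go shell by shell, enumerating (ℓ, m_ℓ) with ℓ ≤ 1:
n=3 → 4; n=4 → 4; n=5 → 4; n=6 → 4; n=7 → 4; n=8 → 4; n=9 → 4.
Orbitals: 4 + 4 + 4 + 4 + 4 + 4 + 4 = 28. With m_s fixed to +1/2 there is one state per orbital, so 28 states.

28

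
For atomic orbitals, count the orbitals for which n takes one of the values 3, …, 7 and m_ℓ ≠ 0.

For each n in the range, tally the orbitals obeying m_ℓ ≠ 0:
n=3 → 6; n=4 → 12; n=5 → 20; n=6 → 30; n=7 → 42.
Total orbitals: 6 + 12 + 20 + 30 + 42 = 110.

110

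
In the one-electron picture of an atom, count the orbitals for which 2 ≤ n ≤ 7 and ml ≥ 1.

For each n in the range, tally the orbitals obeying ml ≥ 1:
n=2 → 1; n=3 → 3; n=4 → 6; n=5 → 10; n=6 → 15; n=7 → 21.
Total orbitals: 1 + 3 + 6 + 10 + 15 + 21 = 56.

56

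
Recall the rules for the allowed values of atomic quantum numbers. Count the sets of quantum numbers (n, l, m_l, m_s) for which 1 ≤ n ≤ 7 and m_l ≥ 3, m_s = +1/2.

Work shell by shell — for each n, count the (l, m_l) pairs that satisfy m_l ≥ 3:
n=4 → 1; n=5 → 3; n=6 → 6; n=7 → 10.
Orbitals: 1 + 3 + 6 + 10 = 20. With m_s fixed to +1/2 there is one state per orbital, so 20 states.

20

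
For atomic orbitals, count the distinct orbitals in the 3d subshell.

5

A subshell has 2l+1 orbitals; with l = 2, that's 5.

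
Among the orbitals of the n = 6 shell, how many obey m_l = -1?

5

For n = 6, l ranges over 0 … 5.
Contributions: l=1 → 1; l=2 → 1; l=3 → 1; l=4 → 1; l=5 → 1.
Total orbitals: 1 + 1 + 1 + 1 + 1 = 5.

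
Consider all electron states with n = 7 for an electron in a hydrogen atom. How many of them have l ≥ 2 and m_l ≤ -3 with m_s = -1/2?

The n = 7 shell has l = 0 through 6; check each.
The (l, m_l) pairs meeting l ≥ 2 and m_l ≤ -3 give: l=3 → 1; l=4 → 2; l=5 → 3; l=6 → 4.
Orbitals: 1 + 2 + 3 + 4 = 10. With m_s fixed to a single value there is one state per orbital, giving 10 states.

10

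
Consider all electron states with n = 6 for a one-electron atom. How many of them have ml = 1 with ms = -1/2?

5

For n = 6, l ranges over 0 … 5.
The (l, ml) pairs meeting ml = 1 give: l=1 → 1; l=2 → 1; l=3 → 1; l=4 → 1; l=5 → 1.
Orbitals: 1 + 1 + 1 + 1 + 1 = 5. With ms fixed to a single value there is one state per orbital, giving 5 states.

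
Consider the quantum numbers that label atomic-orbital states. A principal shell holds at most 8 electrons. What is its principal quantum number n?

n = 2

2n² = 8 ⇒ n² = 4 ⇒ n = 2.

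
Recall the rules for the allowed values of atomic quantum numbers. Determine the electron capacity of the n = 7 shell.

A shell holds 2n² electrons: 2 × 7² = 2 × 49 = 98.

98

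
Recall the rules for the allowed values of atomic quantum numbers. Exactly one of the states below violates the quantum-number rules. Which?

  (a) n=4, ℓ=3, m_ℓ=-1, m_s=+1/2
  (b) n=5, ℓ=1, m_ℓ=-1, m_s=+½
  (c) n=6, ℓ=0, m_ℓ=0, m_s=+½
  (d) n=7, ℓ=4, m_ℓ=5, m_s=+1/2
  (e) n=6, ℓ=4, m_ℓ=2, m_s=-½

(d)

(d) has |m_ℓ| = 5 > ℓ = 4, violating −ℓ ≤ m_ℓ ≤ ℓ.
The remaining sets (a), (b), (c), (e) satisfy all four rules.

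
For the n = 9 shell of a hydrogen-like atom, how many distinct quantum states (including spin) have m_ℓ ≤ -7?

6

For n = 9, ℓ ranges over 0 … 8.
The (ℓ, m_ℓ) pairs meeting m_ℓ ≤ -7 give: ℓ=7 → 1; ℓ=8 → 2.
Orbitals: 1 + 2 = 3. Each orbital carries two spin states, so 3 × 2 = 6 states.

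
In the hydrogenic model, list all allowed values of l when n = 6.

0, 1, 2, 3, 4, 5

l is an integer with 0 ≤ l ≤ n−1, so for n = 6: l = 0, 1, 2, 3, 4, 5.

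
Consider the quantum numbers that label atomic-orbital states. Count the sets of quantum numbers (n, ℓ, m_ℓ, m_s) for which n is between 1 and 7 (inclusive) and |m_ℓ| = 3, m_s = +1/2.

20

Per-shell orbital counts meeting the constraint:
n=4 → 2; n=5 → 4; n=6 → 6; n=7 → 8.
Orbitals: 2 + 4 + 6 + 8 = 20. With m_s fixed to +1/2 there is one state per orbital, so 20 states.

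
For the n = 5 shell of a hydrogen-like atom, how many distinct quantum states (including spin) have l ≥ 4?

The n = 5 shell has l = 0 through 4; check each.
Per l-value: l=4 → 9.
Orbitals: 9. Each orbital carries two spin states, so 9 × 2 = 18 states.

18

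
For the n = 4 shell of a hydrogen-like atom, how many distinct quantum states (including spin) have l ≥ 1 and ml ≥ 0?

18

The n = 4 shell has l = 0 through 3; check each.
Per l-value: l=1 → 2; l=2 → 3; l=3 → 4.
Orbitals: 2 + 3 + 4 = 9. Each orbital carries two spin states, so 9 × 2 = 18 states.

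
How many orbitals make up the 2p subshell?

A subshell has 2ℓ+1 orbitals; with ℓ = 1, that's 3.

3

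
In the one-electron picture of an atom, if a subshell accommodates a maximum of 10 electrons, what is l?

2(2l+1) = 10 ⇒ 2l+1 = 5 ⇒ l = 2.

l = 2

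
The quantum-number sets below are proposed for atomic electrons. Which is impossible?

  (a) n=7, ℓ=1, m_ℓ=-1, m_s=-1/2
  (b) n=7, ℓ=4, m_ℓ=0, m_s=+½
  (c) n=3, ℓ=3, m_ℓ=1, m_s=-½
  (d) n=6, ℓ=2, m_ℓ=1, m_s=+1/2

(c)

(c) has ℓ = 3 ≥ n = 3, violating 0 ≤ ℓ ≤ n−1.
The remaining sets (a), (b), (d) satisfy all four rules.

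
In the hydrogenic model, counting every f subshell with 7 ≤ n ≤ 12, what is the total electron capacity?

84

An f subshell (l = 3) exists for every n ≥ 4, so shells n = 7, 8, 9, 10, 11, 12 each contribute one — 6 subshells.
Since each f subshell holds 2(2·3+1) = 14 electrons, the total is 6 × 14 = 84.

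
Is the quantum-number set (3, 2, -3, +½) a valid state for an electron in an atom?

The magnetic quantum number must satisfy −l ≤ ml ≤ l. With l = 2, ml can only be -2, -1, 0, 1, 2, so ml = -3 is forbidden.

Not allowed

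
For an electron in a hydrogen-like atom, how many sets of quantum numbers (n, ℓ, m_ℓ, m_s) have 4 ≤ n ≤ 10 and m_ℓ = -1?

Treat each shell separately and count matching orbitals:
n=4 → 3; n=5 → 4; n=6 → 5; n=7 → 6; n=8 → 7; n=9 → 8; n=10 → 9.
Orbitals: 3 + 4 + 5 + 6 + 7 + 8 + 9 = 42. Including both spin states (m_s = ±1/2) gives 2 × 42 = 84 states.

84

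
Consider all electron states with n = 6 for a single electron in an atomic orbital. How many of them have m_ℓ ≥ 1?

The n = 6 shell has ℓ = 0 through 5; check each.
Per ℓ-value: ℓ=1 → 1; ℓ=2 → 2; ℓ=3 → 3; ℓ=4 → 4; ℓ=5 → 5.
Orbitals: 1 + 2 + 3 + 4 + 5 = 15. Each orbital carries two spin states, so 15 × 2 = 30 states.

30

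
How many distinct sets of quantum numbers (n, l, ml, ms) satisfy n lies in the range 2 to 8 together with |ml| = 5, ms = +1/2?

For each n in the range, tally the orbitals obeying |ml| = 5:
n=6 → 2; n=7 → 4; n=8 → 6.
Orbitals: 2 + 4 + 6 = 12. With ms fixed to +1/2 there is one state per orbital, so 12 states.

12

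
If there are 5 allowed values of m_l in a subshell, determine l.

m_l ranges over 2l+1 integers, so 2l+1 = 5 ⇒ l = 2.

l = 2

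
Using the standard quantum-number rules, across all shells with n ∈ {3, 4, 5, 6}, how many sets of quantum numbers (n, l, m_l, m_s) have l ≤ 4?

150

Treat each shell separately and count matching orbitals:
n=3 → 9; n=4 → 16; n=5 → 25; n=6 → 25.
Orbitals: 9 + 16 + 25 + 25 = 75. Including both spin states (m_s = ±1/2) gives 2 × 75 = 150 states.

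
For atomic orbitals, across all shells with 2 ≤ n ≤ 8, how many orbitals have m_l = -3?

Per-shell orbital counts meeting the constraint:
n=4 → 1; n=5 → 2; n=6 → 3; n=7 → 4; n=8 → 5.
Total orbitals: 1 + 2 + 3 + 4 + 5 = 15.

15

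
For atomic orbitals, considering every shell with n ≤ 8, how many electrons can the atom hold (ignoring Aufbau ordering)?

Total orbitals = 1² + 2² + 3² + 4² + 5² + 6² + 7² + 8² = 204. Doubling for spin gives 408 electrons.

408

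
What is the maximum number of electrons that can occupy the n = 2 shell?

8

A shell holds 2n² electrons: 2 × 2² = 2 × 4 = 8.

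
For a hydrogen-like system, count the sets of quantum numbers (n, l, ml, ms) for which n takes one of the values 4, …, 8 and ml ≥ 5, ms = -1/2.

Treat each shell separately and count matching orbitals:
n=6 → 1; n=7 → 3; n=8 → 6.
Orbitals: 1 + 3 + 6 = 10. With ms fixed to -1/2 there is one state per orbital, so 10 states.

10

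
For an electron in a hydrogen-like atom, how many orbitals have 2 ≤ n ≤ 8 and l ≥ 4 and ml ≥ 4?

Go shell by shell, enumerating (l, ml) with l ≥ 4 and ml ≥ 4:
n=5 → 1; n=6 → 3; n=7 → 6; n=8 → 10.
Total orbitals: 1 + 3 + 6 + 10 = 20.

20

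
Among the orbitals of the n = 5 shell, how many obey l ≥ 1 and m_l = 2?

3

Orbitals with l ≥ 1 and m_l = 2, by l: l=2 → 1; l=3 → 1; l=4 → 1.
Total orbitals: 1 + 1 + 1 = 3.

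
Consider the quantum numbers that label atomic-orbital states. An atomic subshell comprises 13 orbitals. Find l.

2l+1 = 13 gives l = 6.

l = 6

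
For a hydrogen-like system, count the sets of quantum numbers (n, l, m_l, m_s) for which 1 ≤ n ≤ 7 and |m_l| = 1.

84

Count contributing orbitals for each principal shell:
n=2 → 2; n=3 → 4; n=4 → 6; n=5 → 8; n=6 → 10; n=7 → 12.
Orbitals: 2 + 4 + 6 + 8 + 10 + 12 = 42. Including both spin states (m_s = ±1/2) gives 2 × 42 = 84 states.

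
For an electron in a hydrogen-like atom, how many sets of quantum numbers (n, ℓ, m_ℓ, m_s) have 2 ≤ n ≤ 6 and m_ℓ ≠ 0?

Per-shell orbital counts meeting the constraint:
n=2 → 2; n=3 → 6; n=4 → 12; n=5 → 20; n=6 → 30.
Orbitals: 2 + 6 + 12 + 20 + 30 = 70. Including both spin states (m_s = ±1/2) gives 2 × 70 = 140 states.

140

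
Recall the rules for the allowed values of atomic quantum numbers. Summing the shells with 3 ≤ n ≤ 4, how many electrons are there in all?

50

Shell n has n² orbitals: 3²=9 + 4²=16 = 25 orbitals.
Two spin states per orbital: 2 × 25 = 50 electrons.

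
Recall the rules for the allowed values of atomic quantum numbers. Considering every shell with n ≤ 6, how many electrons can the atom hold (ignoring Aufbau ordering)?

182

Total orbitals = 1² + 2² + 3² + 4² + 5² + 6² = 91. Doubling for spin gives 182 electrons.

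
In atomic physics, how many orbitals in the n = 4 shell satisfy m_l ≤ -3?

1

With n = 4 the allowed l are 0, 1, …, 3.
Contributions: l=3 → 1.
Total orbitals: 1.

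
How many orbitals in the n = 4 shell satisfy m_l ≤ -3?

Go through l = 0, …, 3 (the values permitted for n = 4).
Contributions: l=3 → 1.
Total orbitals: 1.

1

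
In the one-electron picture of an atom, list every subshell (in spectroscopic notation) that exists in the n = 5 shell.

5s, 5p, 5d, 5f, 5g

For n = 5, ℓ runs from 0 to 4. In spectroscopic notation ℓ = 0,1,2,… ↔ s,p,d,f,g,h,i, so the subshells are 5s, 5p, 5d, 5f, 5g.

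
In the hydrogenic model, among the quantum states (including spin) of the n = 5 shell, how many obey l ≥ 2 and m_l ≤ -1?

With n = 5 the allowed l are 0, 1, …, 4.
Orbitals with l ≥ 2 and m_l ≤ -1, by l: l=2 → 2; l=3 → 3; l=4 → 4.
Orbitals: 2 + 3 + 4 = 9. Each orbital carries two spin states, so 9 × 2 = 18 states.

18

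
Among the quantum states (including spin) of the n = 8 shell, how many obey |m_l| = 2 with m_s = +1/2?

The (l, m_l) pairs meeting |m_l| = 2 give: l=2 → 2; l=3 → 2; l=4 → 2; l=5 → 2; l=6 → 2; l=7 → 2.
Orbitals: 2 + 2 + 2 + 2 + 2 + 2 = 12. With m_s fixed to a single value there is one state per orbital, giving 12 states.

12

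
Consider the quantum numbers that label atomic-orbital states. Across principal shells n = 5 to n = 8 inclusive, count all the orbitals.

174

Shell n has n² orbitals: 5²=25 + 6²=36 + 7²=49 + 8²=64 = 174 orbitals.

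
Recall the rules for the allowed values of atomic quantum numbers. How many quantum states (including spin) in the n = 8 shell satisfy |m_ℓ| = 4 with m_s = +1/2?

8

Orbitals with |m_ℓ| = 4, by ℓ: ℓ=4 → 2; ℓ=5 → 2; ℓ=6 → 2; ℓ=7 → 2.
Orbitals: 2 + 2 + 2 + 2 = 8. With m_s fixed to a single value there is one state per orbital, giving 8 states.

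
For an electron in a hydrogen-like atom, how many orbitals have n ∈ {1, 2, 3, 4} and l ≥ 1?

26

Count contributing orbitals for each principal shell:
n=2 → 3; n=3 → 8; n=4 → 15.
Total orbitals: 3 + 8 + 15 = 26.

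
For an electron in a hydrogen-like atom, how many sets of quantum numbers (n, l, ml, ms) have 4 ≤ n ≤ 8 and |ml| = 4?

40

Go shell by shell, enumerating (l, ml) with |ml| = 4:
n=5 → 2; n=6 → 4; n=7 → 6; n=8 → 8.
Orbitals: 2 + 4 + 6 + 8 = 20. Including both spin states (ms = ±1/2) gives 2 × 20 = 40 states.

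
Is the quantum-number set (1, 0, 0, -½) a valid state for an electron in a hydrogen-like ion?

n = 1 is a positive integer. l = 0 satisfies 0 ≤ l ≤ n−1 = 0. m_l = 0 lies in the range −l … +l (here 0). m_s = -1/2 is one of ±1/2.
All four constraints are satisfied.

Valid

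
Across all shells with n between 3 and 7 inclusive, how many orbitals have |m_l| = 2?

Go shell by shell, enumerating (l, m_l) with |m_l| = 2:
n=3 → 2; n=4 → 4; n=5 → 6; n=6 → 8; n=7 → 10.
Total orbitals: 2 + 4 + 6 + 8 + 10 = 30.

30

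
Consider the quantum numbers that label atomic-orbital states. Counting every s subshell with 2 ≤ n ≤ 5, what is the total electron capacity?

8

An s subshell (l = 0) exists for every n ≥ 1, so shells n = 2, 3, 4, 5 each contribute one — 4 subshells.
Since each s subshell holds 2(2·0+1) = 2 electrons, the total is 4 × 2 = 8.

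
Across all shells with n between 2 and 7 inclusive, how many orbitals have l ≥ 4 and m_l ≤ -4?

10

Count contributing orbitals for each principal shell:
n=5 → 1; n=6 → 3; n=7 → 6.
Total orbitals: 1 + 3 + 6 = 10.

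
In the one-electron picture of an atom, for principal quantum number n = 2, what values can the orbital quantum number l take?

l is an integer with 0 ≤ l ≤ n−1, so for n = 2: l = 0, 1.

0, 1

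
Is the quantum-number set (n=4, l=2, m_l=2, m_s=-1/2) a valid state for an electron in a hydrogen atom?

n = 4 is a positive integer. l = 2 satisfies 0 ≤ l ≤ n−1 = 3. m_l = 2 lies in the range −l … +l (here −2 … 2). m_s = -1/2 is one of ±1/2.
All four constraints are satisfied.

Yes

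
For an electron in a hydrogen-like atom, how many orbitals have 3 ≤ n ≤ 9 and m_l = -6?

6

Per-shell orbital counts meeting the constraint:
n=7 → 1; n=8 → 2; n=9 → 3.
Total orbitals: 1 + 2 + 3 = 6.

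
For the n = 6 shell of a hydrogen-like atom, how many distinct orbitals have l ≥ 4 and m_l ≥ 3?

5

With n = 6 the allowed l are 0, 1, …, 5.
Orbitals with l ≥ 4 and m_l ≥ 3, by l: l=4 → 2; l=5 → 3.
Total orbitals: 2 + 3 = 5.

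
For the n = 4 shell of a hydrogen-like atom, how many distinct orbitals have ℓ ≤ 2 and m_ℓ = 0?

Go through ℓ = 0, …, 3 (the values permitted for n = 4).
Contributions: ℓ=0 → 1; ℓ=1 → 1; ℓ=2 → 1.
Total orbitals: 1 + 1 + 1 = 3.

3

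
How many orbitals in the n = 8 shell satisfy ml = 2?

The n = 8 shell has l = 0 through 7; check each.
Per l-value: l=2 → 1; l=3 → 1; l=4 → 1; l=5 → 1; l=6 → 1; l=7 → 1.
Total orbitals: 1 + 1 + 1 + 1 + 1 + 1 = 6.

6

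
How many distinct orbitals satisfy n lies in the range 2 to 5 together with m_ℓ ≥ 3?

Work shell by shell — for each n, count the (ℓ, m_ℓ) pairs that satisfy m_ℓ ≥ 3:
n=4 → 1; n=5 → 3.
Total orbitals: 1 + 3 = 4.

4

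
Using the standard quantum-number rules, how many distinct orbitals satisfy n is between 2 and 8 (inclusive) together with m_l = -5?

6

Work shell by shell — for each n, count the (l, m_l) pairs that satisfy m_l = -5:
n=6 → 1; n=7 → 2; n=8 → 3.
Total orbitals: 1 + 2 + 3 = 6.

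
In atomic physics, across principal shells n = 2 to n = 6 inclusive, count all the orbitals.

90

Shell n has n² orbitals: 2²=4 + 3²=9 + 4²=16 + 5²=25 + 6²=36 = 90 orbitals.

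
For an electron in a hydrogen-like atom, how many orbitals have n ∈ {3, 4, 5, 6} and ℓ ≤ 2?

For each n in the range, tally the orbitals obeying ℓ ≤ 2:
n=3 → 9; n=4 → 9; n=5 → 9; n=6 → 9.
Total orbitals: 9 + 9 + 9 + 9 = 36.

36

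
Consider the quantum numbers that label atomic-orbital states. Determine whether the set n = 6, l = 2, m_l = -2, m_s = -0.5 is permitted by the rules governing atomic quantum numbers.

Yes

n = 6 is a positive integer. l = 2 satisfies 0 ≤ l ≤ n−1 = 5. m_l = -2 lies in the range −l … +l (here −2 … 2). m_s = -1/2 is one of ±1/2.
All four constraints are satisfied.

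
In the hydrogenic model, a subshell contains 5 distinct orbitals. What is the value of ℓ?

ℓ = 2 (d)

2ℓ+1 = 5 gives ℓ = 2.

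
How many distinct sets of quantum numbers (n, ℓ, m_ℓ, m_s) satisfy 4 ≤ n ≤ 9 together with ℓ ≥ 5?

260

Work shell by shell — for each n, count the (ℓ, m_ℓ) pairs that satisfy ℓ ≥ 5:
n=6 → 11; n=7 → 24; n=8 → 39; n=9 → 56.
Orbitals: 11 + 24 + 39 + 56 = 130. Including both spin states (m_s = ±1/2) gives 2 × 130 = 260 states.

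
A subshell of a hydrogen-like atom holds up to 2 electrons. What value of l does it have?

2(2l+1) = 2 ⇒ 2l+1 = 1 ⇒ l = 0.

l = 0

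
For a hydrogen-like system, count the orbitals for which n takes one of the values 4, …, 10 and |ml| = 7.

Go shell by shell, enumerating (l, ml) with |ml| = 7:
n=8 → 2; n=9 → 4; n=10 → 6.
Total orbitals: 2 + 4 + 6 = 12.

12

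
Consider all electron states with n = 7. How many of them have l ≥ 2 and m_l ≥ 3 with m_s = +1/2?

Orbitals with l ≥ 2 and m_l ≥ 3, by l: l=3 → 1; l=4 → 2; l=5 → 3; l=6 → 4.
Orbitals: 1 + 2 + 3 + 4 = 10. With m_s fixed to a single value there is one state per orbital, giving 10 states.

10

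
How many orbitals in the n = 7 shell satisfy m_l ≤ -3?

10

The n = 7 shell has l = 0 through 6; check each.
Orbitals with m_l ≤ -3, by l: l=3 → 1; l=4 → 2; l=5 → 3; l=6 → 4.
Total orbitals: 1 + 2 + 3 + 4 = 10.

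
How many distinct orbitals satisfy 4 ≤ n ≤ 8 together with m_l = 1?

Go shell by shell, enumerating (l, m_l) with m_l = 1:
n=4 → 3; n=5 → 4; n=6 → 5; n=7 → 6; n=8 → 7.
Total orbitals: 3 + 4 + 5 + 6 + 7 = 25.

25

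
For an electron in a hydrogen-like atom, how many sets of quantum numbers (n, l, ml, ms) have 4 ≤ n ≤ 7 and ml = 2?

28

Per-shell orbital counts meeting the constraint:
n=4 → 2; n=5 → 3; n=6 → 4; n=7 → 5.
Orbitals: 2 + 3 + 4 + 5 = 14. Including both spin states (ms = ±1/2) gives 2 × 14 = 28 states.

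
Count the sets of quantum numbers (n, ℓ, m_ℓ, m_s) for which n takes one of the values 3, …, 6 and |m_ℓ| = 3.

24

Per-shell orbital counts meeting the constraint:
n=4 → 2; n=5 → 4; n=6 → 6.
Orbitals: 2 + 4 + 6 = 12. Including both spin states (m_s = ±1/2) gives 2 × 12 = 24 states.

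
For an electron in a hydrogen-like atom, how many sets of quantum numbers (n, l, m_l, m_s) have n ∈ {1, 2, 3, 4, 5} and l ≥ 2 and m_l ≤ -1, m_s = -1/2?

Per-shell orbital counts meeting the constraint:
n=3 → 2; n=4 → 5; n=5 → 9.
Orbitals: 2 + 5 + 9 = 16. With m_s fixed to -1/2 there is one state per orbital, so 16 states.

16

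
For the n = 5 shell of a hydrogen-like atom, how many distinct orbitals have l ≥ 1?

Contributions: l=1 → 3; l=2 → 5; l=3 → 7; l=4 → 9.
Total orbitals: 3 + 5 + 7 + 9 = 24.

24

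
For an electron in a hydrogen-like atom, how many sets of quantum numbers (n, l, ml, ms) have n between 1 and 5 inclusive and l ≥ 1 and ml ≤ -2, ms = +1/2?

10

Per-shell orbital counts meeting the constraint:
n=3 → 1; n=4 → 3; n=5 → 6.
Orbitals: 1 + 3 + 6 = 10. With ms fixed to +1/2 there is one state per orbital, so 10 states.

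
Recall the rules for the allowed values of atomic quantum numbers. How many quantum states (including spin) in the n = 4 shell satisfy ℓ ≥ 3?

With n = 4 the allowed ℓ are 0, 1, …, 3.
The (ℓ, m_ℓ) pairs meeting ℓ ≥ 3 give: ℓ=3 → 7.
Orbitals: 7. Each orbital carries two spin states, so 7 × 2 = 14 states.

14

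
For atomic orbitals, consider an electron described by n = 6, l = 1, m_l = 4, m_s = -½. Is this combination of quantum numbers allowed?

Not allowed

The magnetic quantum number must satisfy −l ≤ m_l ≤ l. With l = 1, m_l can only be -1, 0, 1, so m_l = 4 is forbidden.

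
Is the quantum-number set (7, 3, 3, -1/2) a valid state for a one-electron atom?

Allowed

n = 7 is a positive integer. l = 3 satisfies 0 ≤ l ≤ n−1 = 6. ml = 3 lies in the range −l … +l (here −3 … 3). ms = -1/2 is one of ±1/2.
All four constraints are satisfied.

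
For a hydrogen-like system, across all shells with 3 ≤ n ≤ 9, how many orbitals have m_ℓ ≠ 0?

Work shell by shell — for each n, count the (ℓ, m_ℓ) pairs that satisfy m_ℓ ≠ 0:
n=3 → 6; n=4 → 12; n=5 → 20; n=6 → 30; n=7 → 42; n=8 → 56; n=9 → 72.
Total orbitals: 6 + 12 + 20 + 30 + 42 + 56 + 72 = 238.

238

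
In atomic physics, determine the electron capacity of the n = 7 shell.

98

A shell holds 2n² electrons: 2 × 7² = 2 × 49 = 98.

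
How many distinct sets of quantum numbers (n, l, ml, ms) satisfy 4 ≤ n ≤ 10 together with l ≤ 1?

Treat each shell separately and count matching orbitals:
n=4 → 4; n=5 → 4; n=6 → 4; n=7 → 4; n=8 → 4; n=9 → 4; n=10 → 4.
Orbitals: 4 + 4 + 4 + 4 + 4 + 4 + 4 = 28. Including both spin states (ms = ±1/2) gives 2 × 28 = 56 states.

56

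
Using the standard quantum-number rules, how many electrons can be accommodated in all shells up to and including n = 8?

408

Total orbitals = 1² + 2² + 3² + 4² + 5² + 6² + 7² + 8² = 204. Doubling for spin gives 408 electrons.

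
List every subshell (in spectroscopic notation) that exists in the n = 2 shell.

2s, 2p

For n = 2, l runs from 0 to 1. In spectroscopic notation l = 0,1,2,… ↔ s,p,d,f,g,h,i, so the subshells are 2s, 2p.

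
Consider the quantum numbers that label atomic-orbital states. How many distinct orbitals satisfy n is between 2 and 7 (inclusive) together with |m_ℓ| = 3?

Per-shell orbital counts meeting the constraint:
n=4 → 2; n=5 → 4; n=6 → 6; n=7 → 8.
Total orbitals: 2 + 4 + 6 + 8 = 20.

20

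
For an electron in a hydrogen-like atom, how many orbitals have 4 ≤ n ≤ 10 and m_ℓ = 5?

15

Work shell by shell — for each n, count the (ℓ, m_ℓ) pairs that satisfy m_ℓ = 5:
n=6 → 1; n=7 → 2; n=8 → 3; n=9 → 4; n=10 → 5.
Total orbitals: 1 + 2 + 3 + 4 + 5 = 15.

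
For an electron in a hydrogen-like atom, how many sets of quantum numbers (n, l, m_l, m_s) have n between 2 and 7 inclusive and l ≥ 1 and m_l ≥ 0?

154

Per-shell orbital counts meeting the constraint:
n=2 → 2; n=3 → 5; n=4 → 9; n=5 → 14; n=6 → 20; n=7 → 27.
Orbitals: 2 + 5 + 9 + 14 + 20 + 27 = 77. Including both spin states (m_s = ±1/2) gives 2 × 77 = 154 states.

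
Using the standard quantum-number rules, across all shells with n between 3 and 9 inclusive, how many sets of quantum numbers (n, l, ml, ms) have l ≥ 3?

434

Go shell by shell, enumerating (l, ml) with l ≥ 3:
n=4 → 7; n=5 → 16; n=6 → 27; n=7 → 40; n=8 → 55; n=9 → 72.
Orbitals: 7 + 16 + 27 + 40 + 55 + 72 = 217. Including both spin states (ms = ±1/2) gives 2 × 217 = 434 states.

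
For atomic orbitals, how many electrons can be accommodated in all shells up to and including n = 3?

Total orbitals = 1² + 2² + 3² = 14. Doubling for spin gives 28 electrons.

28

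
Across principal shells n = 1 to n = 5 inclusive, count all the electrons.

Shell n has n² orbitals: 1²=1 + 2²=4 + 3²=9 + 4²=16 + 5²=25 = 55 orbitals.
Two spin states per orbital: 2 × 55 = 110 electrons.

110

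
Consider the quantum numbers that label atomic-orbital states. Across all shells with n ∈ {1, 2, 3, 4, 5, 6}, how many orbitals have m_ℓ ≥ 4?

4

Work shell by shell — for each n, count the (ℓ, m_ℓ) pairs that satisfy m_ℓ ≥ 4:
n=5 → 1; n=6 → 3.
Total orbitals: 1 + 3 = 4.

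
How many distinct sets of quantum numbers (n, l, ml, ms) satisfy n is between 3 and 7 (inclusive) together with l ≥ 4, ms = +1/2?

62

Count contributing orbitals for each principal shell:
n=5 → 9; n=6 → 20; n=7 → 33.
Orbitals: 9 + 20 + 33 = 62. With ms fixed to +1/2 there is one state per orbital, so 62 states.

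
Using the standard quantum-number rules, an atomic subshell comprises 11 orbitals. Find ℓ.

ℓ = 5 (h)

2ℓ+1 = 11 gives ℓ = 5.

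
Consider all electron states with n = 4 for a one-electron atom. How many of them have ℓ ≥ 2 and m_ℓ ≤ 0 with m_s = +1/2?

The (ℓ, m_ℓ) pairs meeting ℓ ≥ 2 and m_ℓ ≤ 0 give: ℓ=2 → 3; ℓ=3 → 4.
Orbitals: 3 + 4 = 7. With m_s fixed to a single value there is one state per orbital, giving 7 states.

7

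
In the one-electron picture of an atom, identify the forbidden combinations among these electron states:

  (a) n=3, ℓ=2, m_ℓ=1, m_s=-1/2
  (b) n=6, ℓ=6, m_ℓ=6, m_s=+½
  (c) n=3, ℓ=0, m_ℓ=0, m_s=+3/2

(b) has ℓ = 6 ≥ n = 6, violating 0 ≤ ℓ ≤ n−1.
(c) has m_s = +3/2, but an electron's spin must be ±1/2.
The remaining set (a) satisfies all four rules.

(b) and (c)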